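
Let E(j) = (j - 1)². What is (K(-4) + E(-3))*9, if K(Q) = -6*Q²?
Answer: -720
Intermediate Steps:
E(j) = (-1 + j)²
(K(-4) + E(-3))*9 = (-6*(-4)² + (-1 - 3)²)*9 = (-6*16 + (-4)²)*9 = (-96 + 16)*9 = -80*9 = -720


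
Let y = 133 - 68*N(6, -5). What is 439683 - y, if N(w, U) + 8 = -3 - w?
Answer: 438394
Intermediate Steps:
N(w, U) = -11 - w (N(w, U) = -8 + (-3 - w) = -11 - w)
y = 1289 (y = 133 - 68*(-11 - 1*6) = 133 - 68*(-11 - 6) = 133 - 68*(-17) = 133 + 1156 = 1289)
439683 - y = 439683 - 1*1289 = 439683 - 1289 = 438394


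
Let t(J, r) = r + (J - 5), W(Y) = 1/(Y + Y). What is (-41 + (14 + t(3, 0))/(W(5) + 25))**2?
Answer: 103449241/63001 ≈ 1642.0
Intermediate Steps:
W(Y) = 1/(2*Y)
t(J, r) = -5 + J + r (t(J, r) = r + (-5 + J) = -5 + J + r)
(-41 + (14 + t(3, 0))/(W(5) + 25))**2 = (-41 + (14 + (-5 + 3 + 0))/((1/2)/5 + 25))**2 = (-41 + (14 - 2)/((1/2)*(1/5) + 25))**2 = (-41 + 12/(1/10 + 25))**2 = (-41 + 12/(251/10))**2 = (-41 + 12*(10/251))**2 = (-41 + 120/251)**2 = (-10171/251)**2 = 103449241/63001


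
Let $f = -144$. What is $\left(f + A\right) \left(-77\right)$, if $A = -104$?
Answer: $19096$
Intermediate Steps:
$\left(f + A\right) \left(-77\right) = \left(-144 - 104\right) \left(-77\right) = \left(-248\right) \left(-77\right) = 19096$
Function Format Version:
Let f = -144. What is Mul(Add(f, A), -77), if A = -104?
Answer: 19096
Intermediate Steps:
Mul(Add(f, A), -77) = Mul(Add(-144, -104), -77) = Mul(-248, -77) = 19096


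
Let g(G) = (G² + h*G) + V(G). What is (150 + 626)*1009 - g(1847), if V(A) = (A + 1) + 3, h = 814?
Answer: -4133734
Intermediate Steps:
V(A) = 4 + A (V(A) = (1 + A) + 3 = 4 + A)
g(G) = 4 + G² + 815*G (g(G) = (G² + 814*G) + (4 + G) = 4 + G² + 815*G)
(150 + 626)*1009 - g(1847) = (150 + 626)*1009 - (4 + 1847² + 815*1847) = 776*1009 - (4 + 3411409 + 1505305) = 782984 - 1*4916718 = 782984 - 4916718 = -4133734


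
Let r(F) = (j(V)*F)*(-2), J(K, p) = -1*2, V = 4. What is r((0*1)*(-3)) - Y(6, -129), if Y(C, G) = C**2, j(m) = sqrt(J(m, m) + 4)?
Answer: -36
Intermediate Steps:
J(K, p) = -2
j(m) = sqrt(2) (j(m) = sqrt(-2 + 4) = sqrt(2))
r(F) = -2*F*sqrt(2) (r(F) = (sqrt(2)*F)*(-2) = (F*sqrt(2))*(-2) = -2*F*sqrt(2))
r((0*1)*(-3)) - Y(6, -129) = -2*(0*1)*(-3)*sqrt(2) - 1*6**2 = -2*0*(-3)*sqrt(2) - 1*36 = -2*0*sqrt(2) - 36 = 0 - 36 = -36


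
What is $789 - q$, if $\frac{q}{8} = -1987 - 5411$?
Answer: $59973$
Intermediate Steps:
$q = -59184$ ($q = 8 \left(-1987 - 5411\right) = 8 \left(-7398\right) = -59184$)
$789 - q = 789 - -59184 = 789 + 59184 = 59973$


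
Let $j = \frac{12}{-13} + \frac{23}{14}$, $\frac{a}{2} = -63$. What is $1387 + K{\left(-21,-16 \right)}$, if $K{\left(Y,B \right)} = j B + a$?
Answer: $\frac{113703}{91} \approx 1249.5$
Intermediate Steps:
$a = -126$ ($a = 2 \left(-63\right) = -126$)
$j = \frac{131}{182}$ ($j = 12 \left(- \frac{1}{13}\right) + 23 \cdot \frac{1}{14} = - \frac{12}{13} + \frac{23}{14} = \frac{131}{182} \approx 0.71978$)
$K{\left(Y,B \right)} = -126 + \frac{131 B}{182}$ ($K{\left(Y,B \right)} = \frac{131 B}{182} - 126 = -126 + \frac{131 B}{182}$)
$1387 + K{\left(-21,-16 \right)} = 1387 + \left(-126 + \frac{131}{182} \left(-16\right)\right) = 1387 - \frac{12514}{91} = \frac{113703}{91}$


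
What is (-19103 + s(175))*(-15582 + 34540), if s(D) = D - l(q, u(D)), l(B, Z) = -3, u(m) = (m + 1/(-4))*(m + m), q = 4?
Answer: -358780150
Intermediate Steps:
u(m) = 2*m*(-¼ + m) (u(m) = (m + 1*(-¼))*(2*m) = (m - ¼)*(2*m) = (-¼ + m)*(2*m) = 2*m*(-¼ + m))
s(D) = 3 + D (s(D) = D - 1*(-3) = D + 3 = 3 + D)
(-19103 + s(175))*(-15582 + 34540) = (-19103 + (3 + 175))*(-15582 + 34540) = (-19103 + 178)*18958 = -18925*18958 = -358780150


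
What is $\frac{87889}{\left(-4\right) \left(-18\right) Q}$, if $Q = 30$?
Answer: $\frac{87889}{2160} \approx 40.689$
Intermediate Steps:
$\frac{87889}{\left(-4\right) \left(-18\right) Q} = \frac{87889}{\left(-4\right) \left(-18\right) 30} = \frac{87889}{72 \cdot 30} = \frac{87889}{2160}$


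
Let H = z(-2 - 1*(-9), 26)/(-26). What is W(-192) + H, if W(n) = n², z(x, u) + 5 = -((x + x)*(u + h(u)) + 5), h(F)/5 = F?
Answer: 480329/13 ≈ 36948.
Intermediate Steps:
h(F) = 5*F
z(x, u) = -10 - 12*u*x (z(x, u) = -5 - ((x + x)*(u + 5*u) + 5) = -5 - ((2*x)*(6*u) + 5) = -5 - (12*u*x + 5) = -5 - (5 + 12*u*x) = -5 + (-5 - 12*u*x) = -10 - 12*u*x)
H = 1097/13 (H = (-10 - 12*26*(-2 - 1*(-9)))/(-26) = (-10 - 12*26*(-2 + 9))*(-1/26) = (-10 - 12*26*7)*(-1/26) = (-10 - 2184)*(-1/26) = -2194*(-1/26) = 1097/13 ≈ 84.385)
W(-192) + H = (-192)² + 1097/13 = 36864 + 1097/13 = 480329/13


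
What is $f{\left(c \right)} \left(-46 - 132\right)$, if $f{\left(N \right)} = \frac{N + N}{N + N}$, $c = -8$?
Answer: $-178$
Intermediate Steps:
$f{\left(N \right)} = 1$ ($f{\left(N \right)} = \frac{2 N}{2 N} = 2 N \frac{1}{2 N} = 1$)
$f{\left(c \right)} \left(-46 - 132\right) = 1 \left(-46 - 132\right) = 1 \left(-178\right) = -178$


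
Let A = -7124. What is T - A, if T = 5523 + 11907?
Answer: 24554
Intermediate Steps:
T = 17430
T - A = 17430 - 1*(-7124) = 17430 + 7124 = 24554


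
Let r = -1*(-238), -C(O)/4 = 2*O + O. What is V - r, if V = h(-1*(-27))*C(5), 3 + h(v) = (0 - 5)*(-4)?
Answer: -1258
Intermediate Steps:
C(O) = -12*O (C(O) = -4*(2*O + O) = -12*O)
r = 238
h(v) = 17 (h(v) = -3 + (0 - 5)*(-4) = -3 - 5*(-4) = -3 + 20 = 17)
V = -1020 (V = 17*(-12*5) = 17*(-60) = -1020)
V - r = -1020 - 1*238 = -1020 - 238 = -1258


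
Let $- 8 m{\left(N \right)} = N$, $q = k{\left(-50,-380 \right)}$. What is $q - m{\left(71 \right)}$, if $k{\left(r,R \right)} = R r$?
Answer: $\frac{152071}{8} \approx 19009.0$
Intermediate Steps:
$q = 19000$ ($q = \left(-380\right) \left(-50\right) = 19000$)
$m{\left(N \right)} = - \frac{N}{8}$
$q - m{\left(71 \right)} = 19000 - \left(- \frac{1}{8}\right) 71 = 19000 - - \frac{71}{8} = 19000 + \frac{71}{8} = \frac{152071}{8}$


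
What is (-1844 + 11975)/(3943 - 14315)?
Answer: -10131/10372 ≈ -0.97676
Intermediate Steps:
(-1844 + 11975)/(3943 - 14315) = 10131/(-10372) = 10131*(-1/10372) = -10131/10372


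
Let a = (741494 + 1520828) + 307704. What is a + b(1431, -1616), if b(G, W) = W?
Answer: 2568410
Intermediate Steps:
a = 2570026 (a = 2262322 + 307704 = 2570026)
a + b(1431, -1616) = 2570026 - 1616 = 2568410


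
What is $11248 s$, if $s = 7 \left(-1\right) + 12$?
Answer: $56240$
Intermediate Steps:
$s = 5$ ($s = -7 + 12 = 5$)
$11248 s = 11248 \cdot 5 = 56240$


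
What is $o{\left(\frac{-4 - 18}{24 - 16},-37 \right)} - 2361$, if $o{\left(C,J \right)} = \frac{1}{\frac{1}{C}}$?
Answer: $- \frac{9455}{4} \approx -2363.8$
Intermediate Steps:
$o{\left(C,J \right)} = C$
$o{\left(\frac{-4 - 18}{24 - 16},-37 \right)} - 2361 = \frac{-4 - 18}{24 - 16} - 2361 = - \frac{22}{8} - 2361 = \left(-22\right) \frac{1}{8} - 2361 = - \frac{11}{4} - 2361 = - \frac{9455}{4}$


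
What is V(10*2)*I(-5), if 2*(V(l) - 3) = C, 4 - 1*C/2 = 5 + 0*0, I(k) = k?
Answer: -10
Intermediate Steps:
C = -2 (C = 8 - 2*(5 + 0*0) = 8 - 2*(5 + 0) = 8 - 2*5 = 8 - 10 = -2)
V(l) = 2 (V(l) = 3 + (½)*(-2) = 3 - 1 = 2)
V(10*2)*I(-5) = 2*(-5) = -10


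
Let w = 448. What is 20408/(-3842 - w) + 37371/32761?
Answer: -254132449/70272345 ≈ -3.6164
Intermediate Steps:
20408/(-3842 - w) + 37371/32761 = 20408/(-3842 - 1*448) + 37371/32761 = 20408/(-3842 - 448) + 37371*(1/32761) = 20408/(-4290) + 37371/32761 = 20408*(-1/4290) + 37371/32761 = -10204/2145 + 37371/32761 = -254132449/70272345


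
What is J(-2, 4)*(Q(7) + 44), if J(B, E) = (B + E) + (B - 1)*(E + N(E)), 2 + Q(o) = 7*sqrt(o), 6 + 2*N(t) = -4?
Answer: 210 + 35*sqrt(7) ≈ 302.60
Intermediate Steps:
N(t) = -5 (N(t) = -3 + (1/2)*(-4) = -3 - 2 = -5)
Q(o) = -2 + 7*sqrt(o)
J(B, E) = B + E + (-1 + B)*(-5 + E) (J(B, E) = (B + E) + (B - 1)*(E - 5) = (B + E) + (-1 + B)*(-5 + E) = B + E + (-1 + B)*(-5 + E))
J(-2, 4)*(Q(7) + 44) = (5 - 4*(-2) - 2*4)*((-2 + 7*sqrt(7)) + 44) = (5 + 8 - 8)*(42 + 7*sqrt(7)) = 5*(42 + 7*sqrt(7)) = 210 + 35*sqrt(7)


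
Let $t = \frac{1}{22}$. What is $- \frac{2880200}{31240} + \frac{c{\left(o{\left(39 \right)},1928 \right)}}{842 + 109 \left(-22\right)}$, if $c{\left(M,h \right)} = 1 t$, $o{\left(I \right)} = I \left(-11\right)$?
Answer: $- \frac{224079631}{2430472} \approx -92.196$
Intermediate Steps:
$t = \frac{1}{22} \approx 0.045455$
$o{\left(I \right)} = - 11 I$
$c{\left(M,h \right)} = \frac{1}{22}$ ($c{\left(M,h \right)} = 1 \cdot \frac{1}{22} = \frac{1}{22}$)
$- \frac{2880200}{31240} + \frac{c{\left(o{\left(39 \right)},1928 \right)}}{842 + 109 \left(-22\right)} = - \frac{2880200}{31240} + \frac{1}{22 \left(842 + 109 \left(-22\right)\right)} = \left(-2880200\right) \frac{1}{31240} + \frac{1}{22 \left(842 - 2398\right)} = - \frac{72005}{781} + \frac{1}{22 \left(-1556\right)} = - \frac{72005}{781} + \frac{1}{22} \left(- \frac{1}{1556}\right) = - \frac{72005}{781} - \frac{1}{34232} = - \frac{224079631}{2430472}$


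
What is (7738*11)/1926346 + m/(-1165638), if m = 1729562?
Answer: -808129516292/561355524687 ≈ -1.4396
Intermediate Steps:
(7738*11)/1926346 + m/(-1165638) = (7738*11)/1926346 + 1729562/(-1165638) = 85118*(1/1926346) + 1729562*(-1/1165638) = 42559/963173 - 864781/582819 = -808129516292/561355524687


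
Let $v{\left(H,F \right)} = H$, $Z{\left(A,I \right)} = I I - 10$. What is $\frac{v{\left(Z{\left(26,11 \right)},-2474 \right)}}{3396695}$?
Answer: $\frac{111}{3396695} \approx 3.2679 \cdot 10^{-5}$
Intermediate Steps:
$Z{\left(A,I \right)} = -10 + I^{2}$ ($Z{\left(A,I \right)} = I^{2} - 10 = -10 + I^{2}$)
$\frac{v{\left(Z{\left(26,11 \right)},-2474 \right)}}{3396695} = \frac{-10 + 11^{2}}{3396695} = \left(-10 + 121\right) \frac{1}{3396695} = 111 \cdot \frac{1}{3396695} = \frac{111}{3396695}$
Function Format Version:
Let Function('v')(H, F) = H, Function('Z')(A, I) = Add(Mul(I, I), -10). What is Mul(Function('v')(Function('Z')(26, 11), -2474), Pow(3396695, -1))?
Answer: Rational(111, 3396695) ≈ 3.2679e-5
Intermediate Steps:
Function('Z')(A, I) = Add(-10, Pow(I, 2)) (Function('Z')(A, I) = Add(Pow(I, 2), -10) = Add(-10, Pow(I, 2)))
Mul(Function('v')(Function('Z')(26, 11), -2474), Pow(3396695, -1)) = Mul(Add(-10, Pow(11, 2)), Pow(3396695, -1)) = Mul(Add(-10, 121), Rational(1, 3396695)) = Mul(111, Rational(1, 3396695)) = Rational(111, 3396695)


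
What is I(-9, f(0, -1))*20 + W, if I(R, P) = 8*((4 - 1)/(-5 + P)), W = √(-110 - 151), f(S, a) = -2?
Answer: -480/7 + 3*I*√29 ≈ -68.571 + 16.155*I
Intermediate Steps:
W = 3*I*√29 (W = √(-261) = 3*I*√29 ≈ 16.155*I)
I(R, P) = 24/(-5 + P) (I(R, P) = 8*(3/(-5 + P)) = 24/(-5 + P))
I(-9, f(0, -1))*20 + W = (24/(-5 - 2))*20 + 3*I*√29 = (24/(-7))*20 + 3*I*√29 = (24*(-⅐))*20 + 3*I*√29 = -24/7*20 + 3*I*√29 = -480/7 + 3*I*√29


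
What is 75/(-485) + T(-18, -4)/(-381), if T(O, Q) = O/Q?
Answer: -4101/24638 ≈ -0.16645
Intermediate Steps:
75/(-485) + T(-18, -4)/(-381) = 75/(-485) - 18/(-4)/(-381) = 75*(-1/485) - 18*(-¼)*(-1/381) = -15/97 + (9/2)*(-1/381) = -15/97 - 3/254 = -4101/24638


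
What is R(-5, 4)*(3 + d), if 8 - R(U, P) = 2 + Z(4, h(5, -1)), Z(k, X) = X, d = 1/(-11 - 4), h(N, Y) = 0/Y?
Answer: 88/5 ≈ 17.600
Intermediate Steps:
h(N, Y) = 0
d = -1/15 (d = 1/(-15) = -1/15 ≈ -0.066667)
R(U, P) = 6 (R(U, P) = 8 - (2 + 0) = 8 - 1*2 = 8 - 2 = 6)
R(-5, 4)*(3 + d) = 6*(3 - 1/15) = 6*(44/15) = 88/5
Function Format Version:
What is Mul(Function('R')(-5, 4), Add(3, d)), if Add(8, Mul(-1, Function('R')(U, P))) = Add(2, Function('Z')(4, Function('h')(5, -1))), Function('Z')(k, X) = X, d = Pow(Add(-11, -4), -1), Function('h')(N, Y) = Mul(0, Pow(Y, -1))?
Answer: Rational(88, 5) ≈ 17.600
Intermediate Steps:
Function('h')(N, Y) = 0
d = Rational(-1, 15) (d = Pow(-15, -1) = Rational(-1, 15) ≈ -0.066667)
Function('R')(U, P) = 6 (Function('R')(U, P) = Add(8, Mul(-1, Add(2, 0))) = Add(8, Mul(-1, 2)) = Add(8, -2) = 6)
Mul(Function('R')(-5, 4), Add(3, d)) = Mul(6, Add(3, Rational(-1, 15))) = Mul(6, Rational(44, 15)) = Rational(88, 5)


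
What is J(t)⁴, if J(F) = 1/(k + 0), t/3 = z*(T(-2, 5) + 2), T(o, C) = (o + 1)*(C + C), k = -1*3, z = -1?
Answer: 1/81 ≈ 0.012346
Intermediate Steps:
k = -3
T(o, C) = 2*C*(1 + o) (T(o, C) = (1 + o)*(2*C) = 2*C*(1 + o))
t = 24 (t = 3*(-(2*5*(1 - 2) + 2)) = 3*(-(2*5*(-1) + 2)) = 3*(-(-10 + 2)) = 3*(-1*(-8)) = 3*8 = 24)
J(F) = -⅓ (J(F) = 1/(-3 + 0) = 1/(-3) = -⅓)
J(t)⁴ = (-⅓)⁴ = 1/81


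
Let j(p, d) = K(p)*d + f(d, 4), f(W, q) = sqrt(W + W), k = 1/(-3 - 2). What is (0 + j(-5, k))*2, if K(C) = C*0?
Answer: 2*I*sqrt(10)/5 ≈ 1.2649*I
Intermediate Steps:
k = -1/5 (k = 1/(-5) = -1/5 ≈ -0.20000)
f(W, q) = sqrt(2)*sqrt(W) (f(W, q) = sqrt(2*W) = sqrt(2)*sqrt(W))
K(C) = 0
j(p, d) = sqrt(2)*sqrt(d) (j(p, d) = 0*d + sqrt(2)*sqrt(d) = 0 + sqrt(2)*sqrt(d) = sqrt(2)*sqrt(d))
(0 + j(-5, k))*2 = (0 + sqrt(2)*sqrt(-1/5))*2 = (0 + sqrt(2)*(I*sqrt(5)/5))*2 = (0 + I*sqrt(10)/5)*2 = (I*sqrt(10)/5)*2 = 2*I*sqrt(10)/5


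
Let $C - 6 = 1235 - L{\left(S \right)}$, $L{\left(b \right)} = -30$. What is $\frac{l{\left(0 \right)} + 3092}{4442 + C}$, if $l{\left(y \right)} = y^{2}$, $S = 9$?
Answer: $\frac{3092}{5713} \approx 0.54122$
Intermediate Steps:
$C = 1271$ ($C = 6 + \left(1235 - -30\right) = 6 + \left(1235 + 30\right) = 6 + 1265 = 1271$)
$\frac{l{\left(0 \right)} + 3092}{4442 + C} = \frac{0^{2} + 3092}{4442 + 1271} = \frac{0 + 3092}{5713} = 3092 \cdot \frac{1}{5713} = \frac{3092}{5713}$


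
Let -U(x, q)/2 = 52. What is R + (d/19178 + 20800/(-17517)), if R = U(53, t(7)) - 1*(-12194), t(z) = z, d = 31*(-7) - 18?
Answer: 4061123985445/335941026 ≈ 12089.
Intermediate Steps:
d = -235 (d = -217 - 18 = -235)
U(x, q) = -104 (U(x, q) = -2*52 = -104)
R = 12090 (R = -104 - 1*(-12194) = -104 + 12194 = 12090)
R + (d/19178 + 20800/(-17517)) = 12090 + (-235/19178 + 20800/(-17517)) = 12090 + (-235*1/19178 + 20800*(-1/17517)) = 12090 + (-235/19178 - 20800/17517) = 12090 - 403018895/335941026 = 4061123985445/335941026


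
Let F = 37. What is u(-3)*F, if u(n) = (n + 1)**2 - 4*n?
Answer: 592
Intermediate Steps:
u(n) = (1 + n)**2 - 4*n
u(-3)*F = ((1 - 3)**2 - 4*(-3))*37 = ((-2)**2 + 12)*37 = (4 + 12)*37 = 16*37 = 592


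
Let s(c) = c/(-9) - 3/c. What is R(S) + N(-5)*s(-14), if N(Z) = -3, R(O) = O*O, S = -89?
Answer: 332459/42 ≈ 7915.7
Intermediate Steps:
R(O) = O²
s(c) = -3/c - c/9 (s(c) = c*(-⅑) - 3/c = -c/9 - 3/c = -3/c - c/9)
R(S) + N(-5)*s(-14) = (-89)² - 3*(-3/(-14) - ⅑*(-14)) = 7921 - 3*(-3*(-1/14) + 14/9) = 7921 - 3*(3/14 + 14/9) = 7921 - 3*223/126 = 7921 - 223/42 = 332459/42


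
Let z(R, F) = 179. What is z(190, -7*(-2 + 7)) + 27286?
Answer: 27465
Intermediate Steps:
z(190, -7*(-2 + 7)) + 27286 = 179 + 27286 = 27465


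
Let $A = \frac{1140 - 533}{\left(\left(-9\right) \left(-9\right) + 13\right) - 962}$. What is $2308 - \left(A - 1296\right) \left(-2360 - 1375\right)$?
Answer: $- \frac{4201869881}{868} \approx -4.8409 \cdot 10^{6}$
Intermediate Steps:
$A = - \frac{607}{868}$ ($A = \frac{607}{\left(81 + 13\right) - 962} = \frac{607}{94 - 962} = \frac{607}{-868} = 607 \left(- \frac{1}{868}\right) = - \frac{607}{868} \approx -0.69931$)
$2308 - \left(A - 1296\right) \left(-2360 - 1375\right) = 2308 - \left(- \frac{607}{868} - 1296\right) \left(-2360 - 1375\right) = 2308 - \left(- \frac{1125535}{868}\right) \left(-3735\right) = 2308 - \frac{4203873225}{868} = - \frac{4201869881}{868}$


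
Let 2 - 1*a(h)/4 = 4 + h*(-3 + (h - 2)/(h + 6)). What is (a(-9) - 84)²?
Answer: 4624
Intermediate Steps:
a(h) = -8 - 4*h*(-3 + (-2 + h)/(6 + h)) (a(h) = 8 - 4*(4 + h*(-3 + (h - 2)/(h + 6))) = 8 - 4*(4 + h*(-3 + (-2 + h)/(6 + h))) = 8 + (-16 - 4*h*(-3 + (-2 + h)/(6 + h))) = -8 - 4*h*(-3 + (-2 + h)/(6 + h)))
(a(-9) - 84)² = (8*(-6 + (-9)² + 9*(-9))/(6 - 9) - 84)² = (8*(-6 + 81 - 81)/(-3) - 84)² = (8*(-⅓)*(-6) - 84)² = (16 - 84)² = (-68)² = 4624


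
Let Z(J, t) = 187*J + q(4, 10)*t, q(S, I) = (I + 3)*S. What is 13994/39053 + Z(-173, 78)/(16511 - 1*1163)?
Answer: -890224723/599385444 ≈ -1.4852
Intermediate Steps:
q(S, I) = S*(3 + I) (q(S, I) = (3 + I)*S = S*(3 + I))
Z(J, t) = 52*t + 187*J (Z(J, t) = 187*J + (4*(3 + 10))*t = 187*J + (4*13)*t = 187*J + 52*t = 52*t + 187*J)
13994/39053 + Z(-173, 78)/(16511 - 1*1163) = 13994/39053 + (52*78 + 187*(-173))/(16511 - 1*1163) = 13994*(1/39053) + (4056 - 32351)/(16511 - 1163) = 13994/39053 - 28295/15348 = -890224723/599385444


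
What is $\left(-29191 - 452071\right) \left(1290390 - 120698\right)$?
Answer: $-562928311304$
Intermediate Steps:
$\left(-29191 - 452071\right) \left(1290390 - 120698\right) = \left(-481262\right) 1169692 = -562928311304$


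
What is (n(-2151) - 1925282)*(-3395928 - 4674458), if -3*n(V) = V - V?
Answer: 15537768898852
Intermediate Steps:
n(V) = 0 (n(V) = -(V - V)/3 = -⅓*0 = 0)
(n(-2151) - 1925282)*(-3395928 - 4674458) = (0 - 1925282)*(-3395928 - 4674458) = -1925282*(-8070386) = 15537768898852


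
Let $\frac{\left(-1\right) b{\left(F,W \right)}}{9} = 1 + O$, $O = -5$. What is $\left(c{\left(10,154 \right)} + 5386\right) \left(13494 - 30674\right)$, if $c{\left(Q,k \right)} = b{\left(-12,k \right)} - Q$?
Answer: $-92978160$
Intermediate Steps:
$b{\left(F,W \right)} = 36$ ($b{\left(F,W \right)} = - 9 \left(1 - 5\right) = \left(-9\right) \left(-4\right) = 36$)
$c{\left(Q,k \right)} = 36 - Q$
$\left(c{\left(10,154 \right)} + 5386\right) \left(13494 - 30674\right) = \left(\left(36 - 10\right) + 5386\right) \left(13494 - 30674\right) = \left(\left(36 - 10\right) + 5386\right) \left(-17180\right) = \left(26 + 5386\right) \left(-17180\right) = 5412 \left(-17180\right) = -92978160$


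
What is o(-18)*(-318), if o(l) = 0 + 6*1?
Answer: -1908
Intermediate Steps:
o(l) = 6 (o(l) = 0 + 6 = 6)
o(-18)*(-318) = 6*(-318) = -1908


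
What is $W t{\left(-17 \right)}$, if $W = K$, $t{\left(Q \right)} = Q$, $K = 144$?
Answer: $-2448$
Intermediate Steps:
$W = 144$
$W t{\left(-17 \right)} = 144 \left(-17\right) = -2448$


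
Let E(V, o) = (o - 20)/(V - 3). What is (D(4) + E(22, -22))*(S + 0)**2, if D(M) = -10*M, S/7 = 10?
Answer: -3929800/19 ≈ -2.0683e+5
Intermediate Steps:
S = 70 (S = 7*10 = 70)
E(V, o) = (-20 + o)/(-3 + V)
(D(4) + E(22, -22))*(S + 0)**2 = (-10*4 + (-20 - 22)/(-3 + 22))*(70 + 0)**2 = (-40 - 42/19)*70**2 = (-40 + (1/19)*(-42))*4900 = (-40 - 42/19)*4900 = -802/19*4900 = -3929800/19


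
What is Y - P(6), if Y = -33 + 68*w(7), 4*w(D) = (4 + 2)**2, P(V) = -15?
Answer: 594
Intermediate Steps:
w(D) = 9 (w(D) = (4 + 2)**2/4 = (1/4)*6**2 = (1/4)*36 = 9)
Y = 579 (Y = -33 + 68*9 = -33 + 612 = 579)
Y - P(6) = 579 - 1*(-15) = 579 + 15 = 594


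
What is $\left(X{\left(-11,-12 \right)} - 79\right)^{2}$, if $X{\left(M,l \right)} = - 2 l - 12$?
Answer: $4489$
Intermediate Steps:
$X{\left(M,l \right)} = -12 - 2 l$
$\left(X{\left(-11,-12 \right)} - 79\right)^{2} = \left(\left(-12 - -24\right) - 79\right)^{2} = \left(\left(-12 + 24\right) - 79\right)^{2} = \left(12 - 79\right)^{2} = \left(-67\right)^{2} = 4489$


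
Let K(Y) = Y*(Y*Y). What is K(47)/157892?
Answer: 103823/157892 ≈ 0.65756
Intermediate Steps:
K(Y) = Y³ (K(Y) = Y*Y² = Y³)
K(47)/157892 = 47³/157892 = 103823*(1/157892) = 103823/157892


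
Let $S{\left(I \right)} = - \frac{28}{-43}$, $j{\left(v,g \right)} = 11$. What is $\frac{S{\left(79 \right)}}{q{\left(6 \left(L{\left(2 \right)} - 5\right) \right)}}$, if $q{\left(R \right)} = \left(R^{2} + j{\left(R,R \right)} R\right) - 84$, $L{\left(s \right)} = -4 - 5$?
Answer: $\frac{1}{9288} \approx 0.00010767$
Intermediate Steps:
$L{\left(s \right)} = -9$ ($L{\left(s \right)} = -4 - 5 = -9$)
$S{\left(I \right)} = \frac{28}{43}$ ($S{\left(I \right)} = \left(-28\right) \left(- \frac{1}{43}\right) = \frac{28}{43}$)
$q{\left(R \right)} = -84 + R^{2} + 11 R$ ($q{\left(R \right)} = \left(R^{2} + 11 R\right) - 84 = -84 + R^{2} + 11 R$)
$\frac{S{\left(79 \right)}}{q{\left(6 \left(L{\left(2 \right)} - 5\right) \right)}} = \frac{28}{43 \left(-84 + \left(6 \left(-9 - 5\right)\right)^{2} + 11 \cdot 6 \left(-9 - 5\right)\right)} = \frac{28}{43 \left(-84 + \left(6 \left(-14\right)\right)^{2} + 11 \cdot 6 \left(-14\right)\right)} = \frac{28}{43 \left(-84 + \left(-84\right)^{2} + 11 \left(-84\right)\right)} = \frac{28}{43 \left(-84 + 7056 - 924\right)} = \frac{28}{43 \cdot 6048} = \frac{28}{43} \cdot \frac{1}{6048} = \frac{1}{9288}$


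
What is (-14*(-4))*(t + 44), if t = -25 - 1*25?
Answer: -336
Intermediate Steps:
t = -50 (t = -25 - 25 = -50)
(-14*(-4))*(t + 44) = (-14*(-4))*(-50 + 44) = 56*(-6) = -336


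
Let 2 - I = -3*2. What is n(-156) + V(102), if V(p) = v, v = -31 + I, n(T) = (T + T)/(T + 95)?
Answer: -1091/61 ≈ -17.885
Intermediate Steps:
n(T) = 2*T/(95 + T) (n(T) = (2*T)/(95 + T) = 2*T/(95 + T))
I = 8 (I = 2 - (-3)*2 = 2 - 1*(-6) = 2 + 6 = 8)
v = -23 (v = -31 + 8 = -23)
V(p) = -23
n(-156) + V(102) = 2*(-156)/(95 - 156) - 23 = 2*(-156)/(-61) - 23 = 2*(-156)*(-1/61) - 23 = 312/61 - 23 = -1091/61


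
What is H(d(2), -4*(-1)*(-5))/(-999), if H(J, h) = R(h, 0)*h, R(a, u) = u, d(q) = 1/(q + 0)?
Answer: 0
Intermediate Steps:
d(q) = 1/q
H(J, h) = 0 (H(J, h) = 0*h = 0)
H(d(2), -4*(-1)*(-5))/(-999) = 0/(-999) = 0*(-1/999) = 0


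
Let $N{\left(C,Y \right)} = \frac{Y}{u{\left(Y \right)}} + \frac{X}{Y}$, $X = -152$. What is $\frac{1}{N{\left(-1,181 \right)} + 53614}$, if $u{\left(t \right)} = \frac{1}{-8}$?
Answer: $\frac{181}{9441894} \approx 1.917 \cdot 10^{-5}$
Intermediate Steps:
$u{\left(t \right)} = - \frac{1}{8}$
$N{\left(C,Y \right)} = - \frac{152}{Y} - 8 Y$ ($N{\left(C,Y \right)} = \frac{Y}{- \frac{1}{8}} - \frac{152}{Y} = Y \left(-8\right) - \frac{152}{Y} = - 8 Y - \frac{152}{Y} = - \frac{152}{Y} - 8 Y$)
$\frac{1}{N{\left(-1,181 \right)} + 53614} = \frac{1}{\left(- \frac{152}{181} - 1448\right) + 53614} = \frac{1}{- \frac{262240}{181} + 53614} = \frac{1}{\frac{9441894}{181}} = \frac{181}{9441894}$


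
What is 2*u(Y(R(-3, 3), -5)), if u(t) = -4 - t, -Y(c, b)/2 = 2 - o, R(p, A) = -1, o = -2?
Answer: 8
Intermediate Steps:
Y(c, b) = -8 (Y(c, b) = -2*(2 - 1*(-2)) = -2*(2 + 2) = -2*4 = -8)
2*u(Y(R(-3, 3), -5)) = 2*(-4 - 1*(-8)) = 2*(-4 + 8) = 2*4 = 8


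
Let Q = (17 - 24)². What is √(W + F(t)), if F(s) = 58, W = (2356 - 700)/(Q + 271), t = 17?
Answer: 19*√70/20 ≈ 7.9483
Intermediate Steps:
Q = 49 (Q = (-7)² = 49)
W = 207/40 (W = (2356 - 700)/(49 + 271) = 1656/320 = 1656*(1/320) = 207/40 ≈ 5.1750)
√(W + F(t)) = √(207/40 + 58) = √(2527/40) = 19*√70/20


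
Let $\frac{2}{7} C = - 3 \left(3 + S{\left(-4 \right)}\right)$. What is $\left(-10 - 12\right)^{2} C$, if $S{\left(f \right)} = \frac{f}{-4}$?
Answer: $-20328$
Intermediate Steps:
$S{\left(f \right)} = - \frac{f}{4}$ ($S{\left(f \right)} = f \left(- \frac{1}{4}\right) = - \frac{f}{4}$)
$C = -42$ ($C = \frac{7 \left(- 3 \left(3 - -1\right)\right)}{2} = \frac{7 \left(- 3 \left(3 + 1\right)\right)}{2} = \frac{7 \left(\left(-3\right) 4\right)}{2} = \frac{7}{2} \left(-12\right) = -42$)
$\left(-10 - 12\right)^{2} C = \left(-10 - 12\right)^{2} \left(-42\right) = \left(-22\right)^{2} \left(-42\right) = 484 \left(-42\right) = -20328$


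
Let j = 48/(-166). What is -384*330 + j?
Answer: -10517784/83 ≈ -1.2672e+5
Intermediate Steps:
j = -24/83 (j = 48*(-1/166) = -24/83 ≈ -0.28916)
-384*330 + j = -384*330 - 24/83 = -126720 - 24/83 = -10517784/83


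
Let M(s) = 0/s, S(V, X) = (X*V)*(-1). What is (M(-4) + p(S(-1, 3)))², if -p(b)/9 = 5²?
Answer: 50625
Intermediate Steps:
S(V, X) = -V*X (S(V, X) = (V*X)*(-1) = -V*X)
M(s) = 0
p(b) = -225 (p(b) = -9*5² = -9*25 = -225)
(M(-4) + p(S(-1, 3)))² = (0 - 225)² = (-225)² = 50625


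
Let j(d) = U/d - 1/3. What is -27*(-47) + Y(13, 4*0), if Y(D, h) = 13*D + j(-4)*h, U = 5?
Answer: 1438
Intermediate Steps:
j(d) = -⅓ + 5/d (j(d) = 5/d - 1/3 = 5/d - 1*⅓ = 5/d - ⅓ = -⅓ + 5/d)
Y(D, h) = 13*D - 19*h/12 (Y(D, h) = 13*D + ((⅓)*(15 - 1*(-4))/(-4))*h = 13*D + ((⅓)*(-¼)*(15 + 4))*h = 13*D + ((⅓)*(-¼)*19)*h = 13*D - 19*h/12)
-27*(-47) + Y(13, 4*0) = -27*(-47) + (13*13 - 19*0/3) = 1269 + (169 - 19/12*0) = 1269 + (169 + 0) = 1269 + 169 = 1438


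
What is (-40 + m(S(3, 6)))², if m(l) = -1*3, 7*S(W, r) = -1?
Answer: 1849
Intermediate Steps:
S(W, r) = -⅐ (S(W, r) = (⅐)*(-1) = -⅐)
m(l) = -3
(-40 + m(S(3, 6)))² = (-40 - 3)² = (-43)² = 1849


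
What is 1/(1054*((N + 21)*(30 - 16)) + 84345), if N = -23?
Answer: 1/54833 ≈ 1.8237e-5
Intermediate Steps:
1/(1054*((N + 21)*(30 - 16)) + 84345) = 1/(1054*((-23 + 21)*(30 - 16)) + 84345) = 1/(1054*(-2*14) + 84345) = 1/(1054*(-28) + 84345) = 1/(-29512 + 84345) = 1/54833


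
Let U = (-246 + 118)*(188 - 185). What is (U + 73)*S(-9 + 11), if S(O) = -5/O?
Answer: 1555/2 ≈ 777.50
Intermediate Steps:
U = -384 (U = -128*3 = -384)
(U + 73)*S(-9 + 11) = (-384 + 73)*(-5/(-9 + 11)) = -(-1555)/2 = -311*(-5/2) = 1555/2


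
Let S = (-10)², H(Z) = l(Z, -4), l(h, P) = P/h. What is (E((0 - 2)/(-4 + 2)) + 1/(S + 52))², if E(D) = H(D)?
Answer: 368449/23104 ≈ 15.947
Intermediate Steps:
H(Z) = -4/Z
S = 100
E(D) = -4/D
(E((0 - 2)/(-4 + 2)) + 1/(S + 52))² = (-4*(-4 + 2)/(0 - 2) + 1/(100 + 52))² = (-4/((-2/(-2))) + 1/152)² = (-4/((-2*(-½))) + 1/152)² = (-4/1 + 1/152)² = (-4*1 + 1/152)² = (-4 + 1/152)² = (-607/152)² = 368449/23104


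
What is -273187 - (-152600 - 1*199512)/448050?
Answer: -61200541619/224025 ≈ -2.7319e+5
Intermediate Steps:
-273187 - (-152600 - 1*199512)/448050 = -273187 - (-152600 - 199512)/448050 = -273187 - (-352112)/448050 = -273187 - 1*(-176056/224025) = -273187 + 176056/224025 = -61200541619/224025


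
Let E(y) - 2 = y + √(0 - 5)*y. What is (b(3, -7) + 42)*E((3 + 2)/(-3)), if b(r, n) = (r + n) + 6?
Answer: 44/3 - 220*I*√5/3 ≈ 14.667 - 163.98*I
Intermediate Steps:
b(r, n) = 6 + n + r (b(r, n) = (n + r) + 6 = 6 + n + r)
E(y) = 2 + y + I*y*√5 (E(y) = 2 + (y + √(0 - 5)*y) = 2 + (y + √(-5)*y) = 2 + (y + (I*√5)*y) = 2 + (y + I*y*√5) = 2 + y + I*y*√5)
(b(3, -7) + 42)*E((3 + 2)/(-3)) = ((6 - 7 + 3) + 42)*(2 + (3 + 2)/(-3) + I*((3 + 2)/(-3))*√5) = (2 + 42)*(2 + 5*(-⅓) + I*(5*(-⅓))*√5) = 44*(2 - 5/3 + I*(-5/3)*√5) = 44*(2 - 5/3 - 5*I*√5/3) = 44*(⅓ - 5*I*√5/3) = 44/3 - 220*I*√5/3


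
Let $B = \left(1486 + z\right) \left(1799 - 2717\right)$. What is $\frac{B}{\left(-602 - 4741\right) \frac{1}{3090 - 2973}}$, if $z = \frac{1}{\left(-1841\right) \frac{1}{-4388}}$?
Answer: $\frac{7546273956}{252217} \approx 29920.0$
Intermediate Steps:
$z = \frac{4388}{1841}$ ($z = \frac{1}{\left(-1841\right) \left(- \frac{1}{4388}\right)} = \frac{1}{\frac{1841}{4388}} = \frac{4388}{1841} \approx 2.3835$)
$B = - \frac{2515424652}{1841}$ ($B = \left(1486 + \frac{4388}{1841}\right) \left(1799 - 2717\right) = \frac{2740114}{1841} \left(-918\right) = - \frac{2515424652}{1841} \approx -1.3663 \cdot 10^{6}$)
$\frac{B}{\left(-602 - 4741\right) \frac{1}{3090 - 2973}} = - \frac{2515424652}{1841 \frac{-602 - 4741}{3090 - 2973}} = - \frac{2515424652}{1841 \left(- \frac{5343}{117}\right)} = - \frac{2515424652}{1841 \left(\left(-5343\right) \frac{1}{117}\right)} = - \frac{2515424652}{1841 \left(- \frac{137}{3}\right)} = \left(- \frac{2515424652}{1841}\right) \left(- \frac{3}{137}\right) = \frac{7546273956}{252217}$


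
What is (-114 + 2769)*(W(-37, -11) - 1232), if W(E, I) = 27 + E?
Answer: -3297510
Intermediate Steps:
(-114 + 2769)*(W(-37, -11) - 1232) = (-114 + 2769)*((27 - 37) - 1232) = 2655*(-10 - 1232) = 2655*(-1242) = -3297510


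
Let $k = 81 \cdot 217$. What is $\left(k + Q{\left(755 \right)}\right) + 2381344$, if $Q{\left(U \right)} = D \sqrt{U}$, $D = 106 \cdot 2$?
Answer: $2398921 + 212 \sqrt{755} \approx 2.4047 \cdot 10^{6}$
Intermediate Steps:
$k = 17577$
$D = 212$
$Q{\left(U \right)} = 212 \sqrt{U}$
$\left(k + Q{\left(755 \right)}\right) + 2381344 = \left(17577 + 212 \sqrt{755}\right) + 2381344 = 2398921 + 212 \sqrt{755}$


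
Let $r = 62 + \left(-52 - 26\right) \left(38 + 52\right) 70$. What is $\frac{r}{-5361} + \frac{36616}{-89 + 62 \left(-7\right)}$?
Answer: $\frac{60671398}{2803803} \approx 21.639$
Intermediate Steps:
$r = -491338$ ($r = 62 + \left(-78\right) 90 \cdot 70 = 62 - 491400 = -491338$)
$\frac{r}{-5361} + \frac{36616}{-89 + 62 \left(-7\right)} = - \frac{491338}{-5361} + \frac{36616}{-89 + 62 \left(-7\right)} = \left(-491338\right) \left(- \frac{1}{5361}\right) + \frac{36616}{-89 - 434} = \frac{491338}{5361} + \frac{36616}{-523} = \frac{491338}{5361} + 36616 \left(- \frac{1}{523}\right) = \frac{491338}{5361} - \frac{36616}{523} = \frac{60671398}{2803803}$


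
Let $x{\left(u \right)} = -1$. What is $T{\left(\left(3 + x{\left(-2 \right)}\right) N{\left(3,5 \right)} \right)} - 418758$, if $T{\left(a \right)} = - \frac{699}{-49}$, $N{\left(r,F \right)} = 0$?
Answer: $- \frac{20518443}{49} \approx -4.1874 \cdot 10^{5}$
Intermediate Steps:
$T{\left(a \right)} = \frac{699}{49}$ ($T{\left(a \right)} = \left(-699\right) \left(- \frac{1}{49}\right) = \frac{699}{49}$)
$T{\left(\left(3 + x{\left(-2 \right)}\right) N{\left(3,5 \right)} \right)} - 418758 = \frac{699}{49} - 418758 = - \frac{20518443}{49}$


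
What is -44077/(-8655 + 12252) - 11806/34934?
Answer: -71920550/5711709 ≈ -12.592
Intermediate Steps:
-44077/(-8655 + 12252) - 11806/34934 = -44077/3597 - 11806*1/34934 = -44077*1/3597 - 5903/17467 = -4007/327 - 5903/17467 = -71920550/5711709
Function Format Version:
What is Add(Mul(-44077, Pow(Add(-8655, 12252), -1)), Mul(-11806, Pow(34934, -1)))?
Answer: Rational(-71920550, 5711709) ≈ -12.592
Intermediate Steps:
Add(Mul(-44077, Pow(Add(-8655, 12252), -1)), Mul(-11806, Pow(34934, -1))) = Add(Mul(-44077, Pow(3597, -1)), Mul(-11806, Rational(1, 34934))) = Add(Mul(-44077, Rational(1, 3597)), Rational(-5903, 17467)) = Add(Rational(-4007, 327), Rational(-5903, 17467)) = Rational(-71920550, 5711709)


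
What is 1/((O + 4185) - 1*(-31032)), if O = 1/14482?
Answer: 14482/510012595 ≈ 2.8395e-5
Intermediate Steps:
O = 1/14482 ≈ 6.9051e-5
1/((O + 4185) - 1*(-31032)) = 1/((1/14482 + 4185) - 1*(-31032)) = 1/(60607171/14482 + 31032) = 1/(510012595/14482) = 14482/510012595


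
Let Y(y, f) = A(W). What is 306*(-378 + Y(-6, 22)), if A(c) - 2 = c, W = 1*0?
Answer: -115056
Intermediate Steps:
W = 0
A(c) = 2 + c
Y(y, f) = 2 (Y(y, f) = 2 + 0 = 2)
306*(-378 + Y(-6, 22)) = 306*(-378 + 2) = 306*(-376) = -115056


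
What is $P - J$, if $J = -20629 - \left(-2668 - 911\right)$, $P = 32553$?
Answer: $49603$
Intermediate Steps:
$J = -17050$ ($J = -20629 - \left(-2668 - 911\right) = -20629 - -3579 = -20629 + 3579 = -17050$)
$P - J = 32553 - -17050 = 32553 + 17050 = 49603$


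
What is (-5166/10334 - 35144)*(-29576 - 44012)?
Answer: 13362964942028/5167 ≈ 2.5862e+9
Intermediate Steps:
(-5166/10334 - 35144)*(-29576 - 44012) = (-5166*1/10334 - 35144)*(-73588) = (-2583/5167 - 35144)*(-73588) = -181591631/5167*(-73588) = 13362964942028/5167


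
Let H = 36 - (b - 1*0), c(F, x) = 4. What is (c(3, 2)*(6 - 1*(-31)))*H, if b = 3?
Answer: 4884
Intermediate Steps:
H = 33 (H = 36 - (3 - 1*0) = 36 - (3 + 0) = 36 - 1*3 = 36 - 3 = 33)
(c(3, 2)*(6 - 1*(-31)))*H = (4*(6 - 1*(-31)))*33 = (4*(6 + 31))*33 = (4*37)*33 = 148*33 = 4884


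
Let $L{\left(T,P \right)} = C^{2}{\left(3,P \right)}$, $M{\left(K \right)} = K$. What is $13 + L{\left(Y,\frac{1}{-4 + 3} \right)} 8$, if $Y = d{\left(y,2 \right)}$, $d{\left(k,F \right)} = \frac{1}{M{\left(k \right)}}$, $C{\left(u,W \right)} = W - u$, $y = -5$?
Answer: $141$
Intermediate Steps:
$d{\left(k,F \right)} = \frac{1}{k}$
$Y = - \frac{1}{5}$ ($Y = \frac{1}{-5} = - \frac{1}{5} \approx -0.2$)
$L{\left(T,P \right)} = \left(-3 + P\right)^{2}$ ($L{\left(T,P \right)} = \left(P - 3\right)^{2} = \left(-3 + P\right)^{2}$)
$13 + L{\left(Y,\frac{1}{-4 + 3} \right)} 8 = 13 + \left(-3 + \frac{1}{-4 + 3}\right)^{2} \cdot 8 = 13 + \left(-3 + \frac{1}{-1}\right)^{2} \cdot 8 = 13 + \left(-3 - 1\right)^{2} \cdot 8 = 13 + \left(-4\right)^{2} \cdot 8 = 13 + 16 \cdot 8 = 13 + 128 = 141$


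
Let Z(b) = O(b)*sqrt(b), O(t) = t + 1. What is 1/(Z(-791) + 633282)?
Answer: 316641/200769877312 + 395*I*sqrt(791)/200769877312 ≈ 1.5771e-6 + 5.5333e-8*I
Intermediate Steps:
O(t) = 1 + t
Z(b) = sqrt(b)*(1 + b) (Z(b) = (1 + b)*sqrt(b) = sqrt(b)*(1 + b))
1/(Z(-791) + 633282) = 1/(sqrt(-791)*(1 - 791) + 633282) = 1/((I*sqrt(791))*(-790) + 633282) = 1/(-790*I*sqrt(791) + 633282) = 1/(633282 - 790*I*sqrt(791))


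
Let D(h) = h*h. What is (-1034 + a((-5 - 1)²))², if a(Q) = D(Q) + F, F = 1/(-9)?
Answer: 5555449/81 ≈ 68586.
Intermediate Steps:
D(h) = h²
F = -⅑ ≈ -0.11111
a(Q) = -⅑ + Q² (a(Q) = Q² - ⅑ = -⅑ + Q²)
(-1034 + a((-5 - 1)²))² = (-1034 + (-⅑ + ((-5 - 1)²)²))² = (-1034 + (-⅑ + ((-6)²)²))² = (-1034 + (-⅑ + 36²))² = (-1034 + (-⅑ + 1296))² = (-1034 + 11663/9)² = (2357/9)² = 5555449/81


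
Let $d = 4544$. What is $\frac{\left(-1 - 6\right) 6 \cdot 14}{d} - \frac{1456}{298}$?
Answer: $- \frac{848911}{169264} \approx -5.0153$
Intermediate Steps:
$\frac{\left(-1 - 6\right) 6 \cdot 14}{d} - \frac{1456}{298} = \frac{\left(-1 - 6\right) 6 \cdot 14}{4544} - \frac{1456}{298} = \left(-1 - 6\right) 6 \cdot 14 \cdot \frac{1}{4544} - \frac{728}{149} = \left(-7\right) 6 \cdot 14 \cdot \frac{1}{4544} - \frac{728}{149} = \left(-42\right) 14 \cdot \frac{1}{4544} - \frac{728}{149} = \left(-588\right) \frac{1}{4544} - \frac{728}{149} = - \frac{147}{1136} - \frac{728}{149} = - \frac{848911}{169264}$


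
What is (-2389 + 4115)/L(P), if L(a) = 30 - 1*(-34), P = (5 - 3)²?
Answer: 863/32 ≈ 26.969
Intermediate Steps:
P = 4 (P = 2² = 4)
L(a) = 64 (L(a) = 30 + 34 = 64)
(-2389 + 4115)/L(P) = (-2389 + 4115)/64 = 1726*(1/64) = 863/32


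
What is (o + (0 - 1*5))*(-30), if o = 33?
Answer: -840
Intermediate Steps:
(o + (0 - 1*5))*(-30) = (33 + (0 - 1*5))*(-30) = (33 + (0 - 5))*(-30) = (33 - 5)*(-30) = 28*(-30) = -840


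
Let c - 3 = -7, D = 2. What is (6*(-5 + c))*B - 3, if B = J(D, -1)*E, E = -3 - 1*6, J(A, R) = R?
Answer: -489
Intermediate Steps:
E = -9 (E = -3 - 6 = -9)
c = -4 (c = 3 - 7 = -4)
B = 9 (B = -1*(-9) = 9)
(6*(-5 + c))*B - 3 = (6*(-5 - 4))*9 - 3 = (6*(-9))*9 - 3 = -54*9 - 3 = -486 - 3 = -489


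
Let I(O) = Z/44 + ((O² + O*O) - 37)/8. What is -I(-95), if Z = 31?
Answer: -198205/88 ≈ -2252.3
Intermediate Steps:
I(O) = -345/88 + O²/4 (I(O) = 31/44 + ((O² + O*O) - 37)/8 = 31*(1/44) + ((O² + O²) - 37)*(⅛) = 31/44 + (2*O² - 37)*(⅛) = 31/44 + (-37 + 2*O²)*(⅛) = 31/44 + (-37/8 + O²/4) = -345/88 + O²/4)
-I(-95) = -(-345/88 + (¼)*(-95)²) = -(-345/88 + (¼)*9025) = -(-345/88 + 9025/4) = -1*198205/88 = -198205/88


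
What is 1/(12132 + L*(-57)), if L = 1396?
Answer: -1/67440 ≈ -1.4828e-5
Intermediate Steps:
1/(12132 + L*(-57)) = 1/(12132 + 1396*(-57)) = 1/(12132 - 79572) = 1/(-67440) = -1/67440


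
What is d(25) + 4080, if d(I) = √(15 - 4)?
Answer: 4080 + √11 ≈ 4083.3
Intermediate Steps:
d(I) = √11
d(25) + 4080 = √11 + 4080 = 4080 + √11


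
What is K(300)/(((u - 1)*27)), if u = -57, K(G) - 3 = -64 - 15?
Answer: 38/783 ≈ 0.048531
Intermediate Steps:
K(G) = -76 (K(G) = 3 + (-64 - 15) = 3 - 79 = -76)
K(300)/(((u - 1)*27)) = -76*1/(27*(-57 - 1)) = -76/((-58*27)) = -76/(-1566) = -76*(-1/1566) = 38/783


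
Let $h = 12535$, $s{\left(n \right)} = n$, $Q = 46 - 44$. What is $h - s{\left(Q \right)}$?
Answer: $12533$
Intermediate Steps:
$Q = 2$
$h - s{\left(Q \right)} = 12535 - 2 = 12533$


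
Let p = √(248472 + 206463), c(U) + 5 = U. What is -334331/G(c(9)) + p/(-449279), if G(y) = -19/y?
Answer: 1337324/19 - √454935/449279 ≈ 70386.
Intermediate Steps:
c(U) = -5 + U
p = √454935 ≈ 674.49
-334331/G(c(9)) + p/(-449279) = -334331/((-19/(-5 + 9))) + √454935/(-449279) = -334331/((-19/4)) + √454935*(-1/449279) = -334331/((-19*¼)) - √454935/449279 = -334331/(-19/4) - √454935/449279 = -334331*(-4/19) - √454935/449279 = 1337324/19 - √454935/449279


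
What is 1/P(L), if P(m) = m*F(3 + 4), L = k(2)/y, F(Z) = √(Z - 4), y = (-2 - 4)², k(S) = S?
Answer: 6*√3 ≈ 10.392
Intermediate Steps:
y = 36 (y = (-6)² = 36)
F(Z) = √(-4 + Z)
L = 1/18 (L = 2/36 = 2*(1/36) = 1/18 ≈ 0.055556)
P(m) = m*√3 (P(m) = m*√(-4 + (3 + 4)) = m*√(-4 + 7) = m*√3)
1/P(L) = 1/(√3/18) = 6*√3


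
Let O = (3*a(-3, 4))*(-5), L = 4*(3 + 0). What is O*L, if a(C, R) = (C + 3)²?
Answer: 0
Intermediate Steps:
a(C, R) = (3 + C)²
L = 12 (L = 4*3 = 12)
O = 0 (O = (3*(3 - 3)²)*(-5) = (3*0²)*(-5) = (3*0)*(-5) = 0*(-5) = 0)
O*L = 0*12 = 0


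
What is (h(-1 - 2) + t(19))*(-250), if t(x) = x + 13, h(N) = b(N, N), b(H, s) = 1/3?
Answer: -24250/3 ≈ -8083.3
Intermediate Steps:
b(H, s) = ⅓
h(N) = ⅓
t(x) = 13 + x
(h(-1 - 2) + t(19))*(-250) = (⅓ + (13 + 19))*(-250) = (⅓ + 32)*(-250) = (97/3)*(-250) = -24250/3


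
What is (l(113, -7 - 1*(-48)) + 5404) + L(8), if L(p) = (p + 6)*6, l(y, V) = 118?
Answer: 5606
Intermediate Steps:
L(p) = 36 + 6*p (L(p) = (6 + p)*6 = 36 + 6*p)
(l(113, -7 - 1*(-48)) + 5404) + L(8) = (118 + 5404) + (36 + 6*8) = 5522 + (36 + 48) = 5522 + 84 = 5606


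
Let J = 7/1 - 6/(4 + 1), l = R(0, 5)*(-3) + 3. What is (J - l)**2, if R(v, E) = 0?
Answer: 196/25 ≈ 7.8400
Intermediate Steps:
l = 3 (l = 0*(-3) + 3 = 0 + 3 = 3)
J = 29/5 (J = 7*1 - 6/5 = 7 - 6*1/5 = 7 - 6/5 = 29/5 ≈ 5.8000)
(J - l)**2 = (29/5 - 1*3)**2 = (29/5 - 3)**2 = (14/5)**2 = 196/25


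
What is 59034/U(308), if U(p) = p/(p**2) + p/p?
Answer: 6060824/103 ≈ 58843.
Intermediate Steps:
U(p) = 1 + 1/p (U(p) = p/p**2 + 1 = 1/p + 1 = 1 + 1/p)
59034/U(308) = 59034/(((1 + 308)/308)) = 59034/(((1/308)*309)) = 59034/(309/308) = 59034*(308/309) = 6060824/103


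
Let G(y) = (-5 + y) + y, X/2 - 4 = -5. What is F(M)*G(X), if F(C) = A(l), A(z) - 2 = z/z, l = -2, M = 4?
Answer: -27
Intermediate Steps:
X = -2 (X = 8 + 2*(-5) = 8 - 10 = -2)
G(y) = -5 + 2*y
A(z) = 3 (A(z) = 2 + z/z = 2 + 1 = 3)
F(C) = 3
F(M)*G(X) = 3*(-5 + 2*(-2)) = 3*(-5 - 4) = 3*(-9) = -27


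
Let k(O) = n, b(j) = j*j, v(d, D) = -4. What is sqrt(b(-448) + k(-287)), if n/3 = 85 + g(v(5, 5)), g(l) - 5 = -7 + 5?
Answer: 2*sqrt(50242) ≈ 448.29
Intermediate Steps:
g(l) = 3 (g(l) = 5 + (-7 + 5) = 5 - 2 = 3)
n = 264 (n = 3*(85 + 3) = 3*88 = 264)
b(j) = j**2
k(O) = 264
sqrt(b(-448) + k(-287)) = sqrt((-448)**2 + 264) = sqrt(200704 + 264) = sqrt(200968) = 2*sqrt(50242)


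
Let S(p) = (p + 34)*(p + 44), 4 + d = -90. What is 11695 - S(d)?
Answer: 8695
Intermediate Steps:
d = -94 (d = -4 - 90 = -94)
S(p) = (34 + p)*(44 + p)
11695 - S(d) = 11695 - (1496 + (-94)² + 78*(-94)) = 11695 - (1496 + 8836 - 7332) = 11695 - 1*3000 = 11695 - 3000 = 8695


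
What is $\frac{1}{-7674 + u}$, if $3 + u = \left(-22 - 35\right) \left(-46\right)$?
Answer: $- \frac{1}{5055} \approx -0.00019782$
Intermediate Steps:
$u = 2619$ ($u = -3 + \left(-22 - 35\right) \left(-46\right) = -3 - -2622 = -3 + 2622 = 2619$)
$\frac{1}{-7674 + u} = \frac{1}{-7674 + 2619} = \frac{1}{-5055} = - \frac{1}{5055}$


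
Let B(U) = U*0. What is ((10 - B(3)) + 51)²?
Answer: 3721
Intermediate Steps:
B(U) = 0
((10 - B(3)) + 51)² = ((10 - 1*0) + 51)² = ((10 + 0) + 51)² = (10 + 51)² = 61² = 3721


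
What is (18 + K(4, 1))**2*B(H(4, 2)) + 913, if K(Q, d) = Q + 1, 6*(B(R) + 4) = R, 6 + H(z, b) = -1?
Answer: -10921/6 ≈ -1820.2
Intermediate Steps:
H(z, b) = -7 (H(z, b) = -6 - 1 = -7)
B(R) = -4 + R/6
K(Q, d) = 1 + Q
(18 + K(4, 1))**2*B(H(4, 2)) + 913 = (18 + (1 + 4))**2*(-4 + (1/6)*(-7)) + 913 = (18 + 5)**2*(-4 - 7/6) + 913 = 23**2*(-31/6) + 913 = 529*(-31/6) + 913 = -16399/6 + 913 = -10921/6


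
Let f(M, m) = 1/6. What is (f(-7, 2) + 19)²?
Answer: 13225/36 ≈ 367.36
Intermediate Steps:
f(M, m) = ⅙
(f(-7, 2) + 19)² = (⅙ + 19)² = (115/6)² = 13225/36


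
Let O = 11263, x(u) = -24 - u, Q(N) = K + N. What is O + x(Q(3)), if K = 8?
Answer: 11228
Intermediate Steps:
Q(N) = 8 + N
O + x(Q(3)) = 11263 + (-24 - (8 + 3)) = 11263 + (-24 - 1*11) = 11263 + (-24 - 11) = 11263 - 35 = 11228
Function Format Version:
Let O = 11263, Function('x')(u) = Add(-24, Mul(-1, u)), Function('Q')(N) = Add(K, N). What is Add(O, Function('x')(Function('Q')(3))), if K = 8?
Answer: 11228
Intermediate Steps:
Function('Q')(N) = Add(8, N)
Add(O, Function('x')(Function('Q')(3))) = Add(11263, Add(-24, Mul(-1, Add(8, 3)))) = Add(11263, Add(-24, Mul(-1, 11))) = Add(11263, Add(-24, -11)) = Add(11263, -35) = 11228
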